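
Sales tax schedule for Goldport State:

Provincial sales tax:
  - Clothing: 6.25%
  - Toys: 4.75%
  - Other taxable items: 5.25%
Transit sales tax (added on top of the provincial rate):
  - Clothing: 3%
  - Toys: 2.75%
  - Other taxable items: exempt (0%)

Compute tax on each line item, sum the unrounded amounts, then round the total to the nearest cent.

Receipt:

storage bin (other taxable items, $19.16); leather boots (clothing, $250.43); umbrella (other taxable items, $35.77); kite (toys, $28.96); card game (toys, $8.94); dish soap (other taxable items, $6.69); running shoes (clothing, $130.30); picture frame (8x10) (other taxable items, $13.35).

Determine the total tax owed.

Storage bin $19.16: other taxable items → 5.25% + 0% transit = 5.25% → $1.0059
Leather boots $250.43: clothing → 6.25% + 3% transit = 9.25% → $23.164775
Umbrella $35.77: other taxable items → 5.25% + 0% transit = 5.25% → $1.877925
Kite $28.96: toys → 4.75% + 2.75% transit = 7.5% → $2.172
Card game $8.94: toys → 4.75% + 2.75% transit = 7.5% → $0.6705
Dish soap $6.69: other taxable items → 5.25% + 0% transit = 5.25% → $0.351225
Running shoes $130.30: clothing → 6.25% + 3% transit = 9.25% → $12.05275
Picture frame (8x10) $13.35: other taxable items → 5.25% + 0% transit = 5.25% → $0.700875
Unrounded tax sum = $41.99595 → $42.00

$42.00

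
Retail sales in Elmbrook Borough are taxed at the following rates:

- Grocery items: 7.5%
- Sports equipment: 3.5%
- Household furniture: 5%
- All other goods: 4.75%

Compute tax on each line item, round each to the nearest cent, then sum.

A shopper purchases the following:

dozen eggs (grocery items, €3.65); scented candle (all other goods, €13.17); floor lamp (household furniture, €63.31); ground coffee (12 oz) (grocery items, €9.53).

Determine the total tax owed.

Dozen eggs €3.65: grocery items → 7.5% → €0.27
Scented candle €13.17: all other goods → 4.75% → €0.63
Floor lamp €63.31: household furniture → 5% → €3.17
Ground coffee (12 oz) €9.53: grocery items → 7.5% → €0.71
Total tax = €0.27 + €0.63 + €3.17 + €0.71 = €4.78

€4.78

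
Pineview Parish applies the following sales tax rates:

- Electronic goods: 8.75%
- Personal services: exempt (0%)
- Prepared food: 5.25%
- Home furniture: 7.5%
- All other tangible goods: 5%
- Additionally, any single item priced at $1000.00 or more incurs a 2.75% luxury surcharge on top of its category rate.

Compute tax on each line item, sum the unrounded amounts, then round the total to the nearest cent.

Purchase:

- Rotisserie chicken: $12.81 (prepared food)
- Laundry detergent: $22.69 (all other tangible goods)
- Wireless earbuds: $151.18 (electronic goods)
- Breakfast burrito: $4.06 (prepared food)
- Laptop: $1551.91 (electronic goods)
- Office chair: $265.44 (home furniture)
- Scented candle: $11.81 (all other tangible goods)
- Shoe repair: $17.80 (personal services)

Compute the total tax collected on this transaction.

$214.22

Rotisserie chicken $12.81: prepared food → 5.25% → $0.672525
Laundry detergent $22.69: all other tangible goods → 5% → $1.1345
Wireless earbuds $151.18: electronic goods → 8.75% → $13.22825
Breakfast burrito $4.06: prepared food → 5.25% → $0.21315
Laptop $1551.91: electronic goods → 8.75% + 2.75% surcharge = 11.5% → $178.46965
Office chair $265.44: home furniture → 7.5% → $19.908
Scented candle $11.81: all other tangible goods → 5% → $0.5905
Shoe repair $17.80: personal services → 0% → $0.00
Unrounded tax sum = $214.216575 → $214.22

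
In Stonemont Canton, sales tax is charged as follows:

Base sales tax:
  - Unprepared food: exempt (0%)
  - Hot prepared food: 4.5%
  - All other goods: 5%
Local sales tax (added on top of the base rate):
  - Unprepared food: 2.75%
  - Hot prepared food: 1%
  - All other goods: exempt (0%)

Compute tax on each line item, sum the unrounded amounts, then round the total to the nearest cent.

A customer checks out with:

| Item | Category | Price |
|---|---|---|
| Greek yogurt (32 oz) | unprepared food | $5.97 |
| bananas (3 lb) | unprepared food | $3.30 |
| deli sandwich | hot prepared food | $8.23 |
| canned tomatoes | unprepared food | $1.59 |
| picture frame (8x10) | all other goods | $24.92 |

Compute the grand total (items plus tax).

$46.01

Greek yogurt (32 oz) $5.97: unprepared food → 0% + 2.75% local = 2.75% → $0.164175
Bananas (3 lb) $3.30: unprepared food → 0% + 2.75% local = 2.75% → $0.09075
Deli sandwich $8.23: hot prepared food → 4.5% + 1% local = 5.5% → $0.45265
Canned tomatoes $1.59: unprepared food → 0% + 2.75% local = 2.75% → $0.043725
Picture frame (8x10) $24.92: all other goods → 5% + 0% local = 5% → $1.246
Subtotal = $44.01; unrounded tax = $1.9973 → $2.00; total due = $46.01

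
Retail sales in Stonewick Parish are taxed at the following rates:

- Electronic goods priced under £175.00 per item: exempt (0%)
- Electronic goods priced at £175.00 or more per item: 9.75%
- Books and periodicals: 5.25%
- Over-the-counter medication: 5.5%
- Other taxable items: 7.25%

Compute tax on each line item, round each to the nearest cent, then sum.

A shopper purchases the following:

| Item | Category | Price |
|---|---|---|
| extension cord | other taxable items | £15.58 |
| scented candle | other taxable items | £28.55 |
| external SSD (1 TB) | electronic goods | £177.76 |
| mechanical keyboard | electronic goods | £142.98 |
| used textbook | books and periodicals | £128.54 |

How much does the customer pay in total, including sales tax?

Extension cord £15.58: other taxable items → 7.25% → £1.13
Scented candle £28.55: other taxable items → 7.25% → £2.07
External SSD (1 TB) £177.76: electronic goods, £175.00 or more → 9.75% → £17.33
Mechanical keyboard £142.98: electronic goods, under £175.00 → 0% → £0.00
Used textbook £128.54: books and periodicals → 5.25% → £6.75
Subtotal = £493.41; tax = £27.28; total due = £520.69

£520.69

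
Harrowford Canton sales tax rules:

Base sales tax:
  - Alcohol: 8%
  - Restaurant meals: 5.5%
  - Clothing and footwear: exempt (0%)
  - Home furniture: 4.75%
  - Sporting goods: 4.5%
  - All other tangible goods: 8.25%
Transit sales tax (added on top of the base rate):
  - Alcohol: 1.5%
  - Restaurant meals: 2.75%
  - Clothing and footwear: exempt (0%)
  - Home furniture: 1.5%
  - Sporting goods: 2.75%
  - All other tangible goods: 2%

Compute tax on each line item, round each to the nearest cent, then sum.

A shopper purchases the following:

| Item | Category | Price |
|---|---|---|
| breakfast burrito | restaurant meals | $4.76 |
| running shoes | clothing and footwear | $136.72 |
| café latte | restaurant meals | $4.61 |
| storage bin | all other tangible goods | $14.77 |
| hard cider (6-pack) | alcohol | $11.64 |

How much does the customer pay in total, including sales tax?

$175.89

Breakfast burrito $4.76: restaurant meals → 5.5% + 2.75% transit = 8.25% → $0.39
Running shoes $136.72: clothing and footwear → 0% + 0% transit = 0% → $0.00
Café latte $4.61: restaurant meals → 5.5% + 2.75% transit = 8.25% → $0.38
Storage bin $14.77: all other tangible goods → 8.25% + 2% transit = 10.25% → $1.51
Hard cider (6-pack) $11.64: alcohol → 8% + 1.5% transit = 9.5% → $1.11
Subtotal = $172.50; tax = $3.39; total due = $175.89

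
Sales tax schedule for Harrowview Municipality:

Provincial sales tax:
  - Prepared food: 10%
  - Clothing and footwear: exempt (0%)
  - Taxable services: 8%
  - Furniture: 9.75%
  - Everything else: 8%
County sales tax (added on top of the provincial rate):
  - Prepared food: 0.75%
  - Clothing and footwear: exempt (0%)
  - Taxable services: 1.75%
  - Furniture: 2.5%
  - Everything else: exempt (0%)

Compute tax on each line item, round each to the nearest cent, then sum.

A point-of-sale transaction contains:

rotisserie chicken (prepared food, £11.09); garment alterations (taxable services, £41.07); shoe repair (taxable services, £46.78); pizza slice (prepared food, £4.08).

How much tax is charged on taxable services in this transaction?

Garment alterations £41.07: taxable services → 8% + 1.75% county = 9.75% → £4.00
Shoe repair £46.78: taxable services → 8% + 1.75% county = 9.75% → £4.56
Tax on taxable services = £4.00 + £4.56 = £8.56

£8.56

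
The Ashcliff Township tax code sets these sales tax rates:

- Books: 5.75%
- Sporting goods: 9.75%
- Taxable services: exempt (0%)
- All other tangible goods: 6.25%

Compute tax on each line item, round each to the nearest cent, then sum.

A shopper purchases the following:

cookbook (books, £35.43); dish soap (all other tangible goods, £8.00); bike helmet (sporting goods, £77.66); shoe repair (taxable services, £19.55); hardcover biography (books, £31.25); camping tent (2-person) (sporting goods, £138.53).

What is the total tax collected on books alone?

Cookbook £35.43: books → 5.75% → £2.04
Hardcover biography £31.25: books → 5.75% → £1.80
Tax on books = £2.04 + £1.80 = £3.84

£3.84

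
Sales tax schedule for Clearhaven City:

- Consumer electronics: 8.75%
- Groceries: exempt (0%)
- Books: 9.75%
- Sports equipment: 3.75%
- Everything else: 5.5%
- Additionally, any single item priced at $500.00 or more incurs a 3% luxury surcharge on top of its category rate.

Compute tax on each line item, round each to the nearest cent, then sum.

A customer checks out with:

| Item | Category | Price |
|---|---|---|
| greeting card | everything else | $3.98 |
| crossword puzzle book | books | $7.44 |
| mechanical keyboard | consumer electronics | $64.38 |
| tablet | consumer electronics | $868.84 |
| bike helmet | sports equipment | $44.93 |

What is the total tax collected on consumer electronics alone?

$107.72

Mechanical keyboard $64.38: consumer electronics → 8.75% → $5.63
Tablet $868.84: consumer electronics → 8.75% + 3% surcharge = 11.75% → $102.09
Tax on consumer electronics = $5.63 + $102.09 = $107.72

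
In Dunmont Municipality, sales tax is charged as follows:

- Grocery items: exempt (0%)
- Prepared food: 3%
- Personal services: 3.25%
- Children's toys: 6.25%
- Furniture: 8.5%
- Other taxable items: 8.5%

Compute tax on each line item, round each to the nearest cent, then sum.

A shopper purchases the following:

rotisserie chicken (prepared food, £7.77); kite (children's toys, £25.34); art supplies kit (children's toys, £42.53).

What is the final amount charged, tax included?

£80.11

Rotisserie chicken £7.77: prepared food → 3% → £0.23
Kite £25.34: children's toys → 6.25% → £1.58
Art supplies kit £42.53: children's toys → 6.25% → £2.66
Subtotal = £75.64; tax = £4.47; total due = £80.11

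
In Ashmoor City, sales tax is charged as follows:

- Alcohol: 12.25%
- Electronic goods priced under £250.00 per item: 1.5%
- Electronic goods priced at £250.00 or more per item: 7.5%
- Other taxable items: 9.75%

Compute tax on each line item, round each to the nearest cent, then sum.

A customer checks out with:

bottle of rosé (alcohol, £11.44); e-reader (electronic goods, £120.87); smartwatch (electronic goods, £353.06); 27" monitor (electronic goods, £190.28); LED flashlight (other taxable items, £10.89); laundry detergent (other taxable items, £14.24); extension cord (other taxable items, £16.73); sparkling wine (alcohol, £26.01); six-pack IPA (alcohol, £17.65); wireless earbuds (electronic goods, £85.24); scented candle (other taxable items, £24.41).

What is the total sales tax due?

Bottle of rosé £11.44: alcohol → 12.25% → £1.40
E-reader £120.87: electronic goods, under £250.00 → 1.5% → £1.81
Smartwatch £353.06: electronic goods, £250.00 or more → 7.5% → £26.48
27" monitor £190.28: electronic goods, under £250.00 → 1.5% → £2.85
LED flashlight £10.89: other taxable items → 9.75% → £1.06
Laundry detergent £14.24: other taxable items → 9.75% → £1.39
Extension cord £16.73: other taxable items → 9.75% → £1.63
Sparkling wine £26.01: alcohol → 12.25% → £3.19
Six-pack IPA £17.65: alcohol → 12.25% → £2.16
Wireless earbuds £85.24: electronic goods, under £250.00 → 1.5% → £1.28
Scented candle £24.41: other taxable items → 9.75% → £2.38
Total tax = £1.40 + £1.81 + £26.48 + £2.85 + £1.06 + £1.39 + £1.63 + £3.19 + £2.16 + £1.28 + £2.38 = £45.63

£45.63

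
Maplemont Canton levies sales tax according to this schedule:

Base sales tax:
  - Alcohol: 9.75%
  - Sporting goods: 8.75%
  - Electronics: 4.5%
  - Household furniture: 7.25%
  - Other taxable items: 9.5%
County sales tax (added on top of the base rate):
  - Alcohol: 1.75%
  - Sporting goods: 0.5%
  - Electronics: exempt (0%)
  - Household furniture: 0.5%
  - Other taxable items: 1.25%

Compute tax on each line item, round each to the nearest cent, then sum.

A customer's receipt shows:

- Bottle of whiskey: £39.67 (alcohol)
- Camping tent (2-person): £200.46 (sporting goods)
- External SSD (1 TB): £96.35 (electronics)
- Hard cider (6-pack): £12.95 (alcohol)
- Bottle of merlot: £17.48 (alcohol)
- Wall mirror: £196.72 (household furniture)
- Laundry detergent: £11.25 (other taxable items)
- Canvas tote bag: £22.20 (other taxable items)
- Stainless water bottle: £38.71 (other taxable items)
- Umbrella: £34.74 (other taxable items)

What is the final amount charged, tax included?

Bottle of whiskey £39.67: alcohol → 9.75% + 1.75% county = 11.5% → £4.56
Camping tent (2-person) £200.46: sporting goods → 8.75% + 0.5% county = 9.25% → £18.54
External SSD (1 TB) £96.35: electronics → 4.5% + 0% county = 4.5% → £4.34
Hard cider (6-pack) £12.95: alcohol → 9.75% + 1.75% county = 11.5% → £1.49
Bottle of merlot £17.48: alcohol → 9.75% + 1.75% county = 11.5% → £2.01
Wall mirror £196.72: household furniture → 7.25% + 0.5% county = 7.75% → £15.25
Laundry detergent £11.25: other taxable items → 9.5% + 1.25% county = 10.75% → £1.21
Canvas tote bag £22.20: other taxable items → 9.5% + 1.25% county = 10.75% → £2.39
Stainless water bottle £38.71: other taxable items → 9.5% + 1.25% county = 10.75% → £4.16
Umbrella £34.74: other taxable items → 9.5% + 1.25% county = 10.75% → £3.73
Subtotal = £670.53; tax = £57.68; total due = £728.21

£728.21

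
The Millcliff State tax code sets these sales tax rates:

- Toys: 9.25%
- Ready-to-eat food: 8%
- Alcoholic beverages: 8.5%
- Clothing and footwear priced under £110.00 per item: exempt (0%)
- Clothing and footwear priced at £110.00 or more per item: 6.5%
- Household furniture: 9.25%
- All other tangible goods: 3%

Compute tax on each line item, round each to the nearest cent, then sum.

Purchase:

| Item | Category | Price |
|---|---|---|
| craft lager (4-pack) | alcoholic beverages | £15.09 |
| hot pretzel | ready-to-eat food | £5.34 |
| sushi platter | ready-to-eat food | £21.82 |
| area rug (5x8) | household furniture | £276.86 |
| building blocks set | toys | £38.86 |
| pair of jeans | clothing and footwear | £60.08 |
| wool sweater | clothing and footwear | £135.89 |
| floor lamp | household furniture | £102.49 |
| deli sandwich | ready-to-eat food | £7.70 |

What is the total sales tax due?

£51.59

Craft lager (4-pack) £15.09: alcoholic beverages → 8.5% → £1.28
Hot pretzel £5.34: ready-to-eat food → 8% → £0.43
Sushi platter £21.82: ready-to-eat food → 8% → £1.75
Area rug (5x8) £276.86: household furniture → 9.25% → £25.61
Building blocks set £38.86: toys → 9.25% → £3.59
Pair of jeans £60.08: clothing and footwear, under £110.00 → 0% → £0.00
Wool sweater £135.89: clothing and footwear, £110.00 or more → 6.5% → £8.83
Floor lamp £102.49: household furniture → 9.25% → £9.48
Deli sandwich £7.70: ready-to-eat food → 8% → £0.62
Total tax = £1.28 + £0.43 + £1.75 + £25.61 + £3.59 + £8.83 + £9.48 + £0.62 = £51.59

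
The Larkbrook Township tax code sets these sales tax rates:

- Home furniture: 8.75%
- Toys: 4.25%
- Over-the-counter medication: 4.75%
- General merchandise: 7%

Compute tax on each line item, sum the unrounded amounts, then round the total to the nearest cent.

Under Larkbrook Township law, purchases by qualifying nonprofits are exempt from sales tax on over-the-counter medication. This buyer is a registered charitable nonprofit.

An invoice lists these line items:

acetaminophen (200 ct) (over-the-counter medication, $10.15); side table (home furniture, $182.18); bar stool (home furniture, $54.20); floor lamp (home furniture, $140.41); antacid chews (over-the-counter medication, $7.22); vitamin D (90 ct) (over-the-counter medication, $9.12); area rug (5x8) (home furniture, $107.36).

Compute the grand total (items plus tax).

Acetaminophen (200 ct) $10.15: over-the-counter medication, buyer-exempt → 0% → $0.00
Side table $182.18: home furniture → 8.75% → $15.94075
Bar stool $54.20: home furniture → 8.75% → $4.7425
Floor lamp $140.41: home furniture → 8.75% → $12.285875
Antacid chews $7.22: over-the-counter medication, buyer-exempt → 0% → $0.00
Vitamin D (90 ct) $9.12: over-the-counter medication, buyer-exempt → 0% → $0.00
Area rug (5x8) $107.36: home furniture → 8.75% → $9.394
Subtotal = $510.64; unrounded tax = $42.363125 → $42.36; total due = $553.00

$553.00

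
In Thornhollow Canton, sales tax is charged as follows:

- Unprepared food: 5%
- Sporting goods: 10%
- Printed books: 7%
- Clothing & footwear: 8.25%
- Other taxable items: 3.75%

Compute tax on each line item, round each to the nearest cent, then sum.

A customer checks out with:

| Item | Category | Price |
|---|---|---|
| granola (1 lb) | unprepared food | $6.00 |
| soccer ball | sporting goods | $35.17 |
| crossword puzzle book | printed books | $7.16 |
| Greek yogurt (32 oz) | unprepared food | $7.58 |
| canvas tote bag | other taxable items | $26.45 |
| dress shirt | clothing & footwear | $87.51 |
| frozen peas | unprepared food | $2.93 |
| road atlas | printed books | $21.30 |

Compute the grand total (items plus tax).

$208.65

Granola (1 lb) $6.00: unprepared food → 5% → $0.30
Soccer ball $35.17: sporting goods → 10% → $3.52
Crossword puzzle book $7.16: printed books → 7% → $0.50
Greek yogurt (32 oz) $7.58: unprepared food → 5% → $0.38
Canvas tote bag $26.45: other taxable items → 3.75% → $0.99
Dress shirt $87.51: clothing & footwear → 8.25% → $7.22
Frozen peas $2.93: unprepared food → 5% → $0.15
Road atlas $21.30: printed books → 7% → $1.49
Subtotal = $194.10; tax = $14.55; total due = $208.65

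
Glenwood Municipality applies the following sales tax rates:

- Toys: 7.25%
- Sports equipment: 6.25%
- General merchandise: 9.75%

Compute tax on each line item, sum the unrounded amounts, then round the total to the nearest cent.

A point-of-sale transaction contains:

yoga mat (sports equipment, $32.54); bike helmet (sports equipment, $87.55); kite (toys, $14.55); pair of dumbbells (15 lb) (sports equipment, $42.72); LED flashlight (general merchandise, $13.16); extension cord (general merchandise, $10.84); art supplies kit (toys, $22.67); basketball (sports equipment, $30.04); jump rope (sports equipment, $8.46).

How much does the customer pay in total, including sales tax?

$280.15

Yoga mat $32.54: sports equipment → 6.25% → $2.03375
Bike helmet $87.55: sports equipment → 6.25% → $5.471875
Kite $14.55: toys → 7.25% → $1.054875
Pair of dumbbells (15 lb) $42.72: sports equipment → 6.25% → $2.67
LED flashlight $13.16: general merchandise → 9.75% → $1.2831
Extension cord $10.84: general merchandise → 9.75% → $1.0569
Art supplies kit $22.67: toys → 7.25% → $1.643575
Basketball $30.04: sports equipment → 6.25% → $1.8775
Jump rope $8.46: sports equipment → 6.25% → $0.52875
Subtotal = $262.53; unrounded tax = $17.620325 → $17.62; total due = $280.15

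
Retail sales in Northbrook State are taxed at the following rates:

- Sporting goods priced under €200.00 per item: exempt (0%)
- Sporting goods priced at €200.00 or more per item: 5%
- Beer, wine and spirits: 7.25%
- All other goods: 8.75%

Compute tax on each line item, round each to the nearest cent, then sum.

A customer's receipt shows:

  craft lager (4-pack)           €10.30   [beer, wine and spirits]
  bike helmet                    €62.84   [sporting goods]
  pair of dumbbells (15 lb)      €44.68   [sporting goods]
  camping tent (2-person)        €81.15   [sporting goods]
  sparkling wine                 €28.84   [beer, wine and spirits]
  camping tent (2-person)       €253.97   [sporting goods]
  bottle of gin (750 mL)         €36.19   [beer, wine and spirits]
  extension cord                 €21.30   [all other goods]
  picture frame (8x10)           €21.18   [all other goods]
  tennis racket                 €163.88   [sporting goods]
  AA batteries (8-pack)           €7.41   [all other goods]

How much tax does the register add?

Craft lager (4-pack) €10.30: beer, wine and spirits → 7.25% → €0.75
Bike helmet €62.84: sporting goods, under €200.00 → 0% → €0.00
Pair of dumbbells (15 lb) €44.68: sporting goods, under €200.00 → 0% → €0.00
Camping tent (2-person) €81.15: sporting goods, under €200.00 → 0% → €0.00
Sparkling wine €28.84: beer, wine and spirits → 7.25% → €2.09
Camping tent (2-person) €253.97: sporting goods, €200.00 or more → 5% → €12.70
Bottle of gin (750 mL) €36.19: beer, wine and spirits → 7.25% → €2.62
Extension cord €21.30: all other goods → 8.75% → €1.86
Picture frame (8x10) €21.18: all other goods → 8.75% → €1.85
Tennis racket €163.88: sporting goods, under €200.00 → 0% → €0.00
AA batteries (8-pack) €7.41: all other goods → 8.75% → €0.65
Total tax = €0.75 + €2.09 + €12.70 + €2.62 + €1.86 + €1.85 + €0.65 = €22.52

€22.52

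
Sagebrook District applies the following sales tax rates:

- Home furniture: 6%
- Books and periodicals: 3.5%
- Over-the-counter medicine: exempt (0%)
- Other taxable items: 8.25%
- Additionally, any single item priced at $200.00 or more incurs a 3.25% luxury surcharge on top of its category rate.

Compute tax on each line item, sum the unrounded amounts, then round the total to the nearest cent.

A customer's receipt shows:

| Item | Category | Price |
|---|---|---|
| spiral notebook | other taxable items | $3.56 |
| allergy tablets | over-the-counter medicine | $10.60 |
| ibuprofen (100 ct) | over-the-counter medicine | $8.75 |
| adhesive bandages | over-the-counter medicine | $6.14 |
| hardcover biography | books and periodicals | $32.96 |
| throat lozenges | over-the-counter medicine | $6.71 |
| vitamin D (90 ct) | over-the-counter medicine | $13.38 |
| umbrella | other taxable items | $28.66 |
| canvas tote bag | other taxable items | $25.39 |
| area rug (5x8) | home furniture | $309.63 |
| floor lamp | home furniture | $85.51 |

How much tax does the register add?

$39.68

Spiral notebook $3.56: other taxable items → 8.25% → $0.2937
Allergy tablets $10.60: over-the-counter medicine → 0% → $0.00
Ibuprofen (100 ct) $8.75: over-the-counter medicine → 0% → $0.00
Adhesive bandages $6.14: over-the-counter medicine → 0% → $0.00
Hardcover biography $32.96: books and periodicals → 3.5% → $1.1536
Throat lozenges $6.71: over-the-counter medicine → 0% → $0.00
Vitamin D (90 ct) $13.38: over-the-counter medicine → 0% → $0.00
Umbrella $28.66: other taxable items → 8.25% → $2.36445
Canvas tote bag $25.39: other taxable items → 8.25% → $2.094675
Area rug (5x8) $309.63: home furniture → 6% + 3.25% surcharge = 9.25% → $28.640775
Floor lamp $85.51: home furniture → 6% → $5.1306
Unrounded tax sum = $39.6778 → $39.68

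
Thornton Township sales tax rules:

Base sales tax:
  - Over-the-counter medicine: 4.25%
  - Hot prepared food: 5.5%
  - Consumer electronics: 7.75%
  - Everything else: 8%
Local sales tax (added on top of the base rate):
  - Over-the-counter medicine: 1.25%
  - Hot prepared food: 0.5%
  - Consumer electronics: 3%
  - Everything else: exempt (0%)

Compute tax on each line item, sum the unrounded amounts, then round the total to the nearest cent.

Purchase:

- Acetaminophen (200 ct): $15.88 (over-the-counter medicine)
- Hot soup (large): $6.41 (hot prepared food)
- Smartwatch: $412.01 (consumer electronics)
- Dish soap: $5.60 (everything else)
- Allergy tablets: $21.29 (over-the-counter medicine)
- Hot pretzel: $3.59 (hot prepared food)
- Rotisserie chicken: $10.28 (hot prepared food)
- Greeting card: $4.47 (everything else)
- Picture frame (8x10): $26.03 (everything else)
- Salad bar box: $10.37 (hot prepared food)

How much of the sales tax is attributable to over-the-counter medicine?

Acetaminophen (200 ct) $15.88: over-the-counter medicine → 4.25% + 1.25% local = 5.5% → $0.8734
Allergy tablets $21.29: over-the-counter medicine → 4.25% + 1.25% local = 5.5% → $1.17095
Tax on over-the-counter medicine: unrounded sum = $2.04435 → $2.04

$2.04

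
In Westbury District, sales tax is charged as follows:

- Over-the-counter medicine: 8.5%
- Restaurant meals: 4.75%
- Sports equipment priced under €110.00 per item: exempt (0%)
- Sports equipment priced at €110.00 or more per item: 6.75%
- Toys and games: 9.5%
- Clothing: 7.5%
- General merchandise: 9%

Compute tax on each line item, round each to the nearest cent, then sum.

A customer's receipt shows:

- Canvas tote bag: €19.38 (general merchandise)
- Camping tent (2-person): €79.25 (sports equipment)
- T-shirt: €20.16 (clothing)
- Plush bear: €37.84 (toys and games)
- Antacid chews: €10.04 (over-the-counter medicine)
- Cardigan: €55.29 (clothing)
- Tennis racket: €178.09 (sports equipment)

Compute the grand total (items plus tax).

€423.91

Canvas tote bag €19.38: general merchandise → 9% → €1.74
Camping tent (2-person) €79.25: sports equipment, under €110.00 → 0% → €0.00
T-shirt €20.16: clothing → 7.5% → €1.51
Plush bear €37.84: toys and games → 9.5% → €3.59
Antacid chews €10.04: over-the-counter medicine → 8.5% → €0.85
Cardigan €55.29: clothing → 7.5% → €4.15
Tennis racket €178.09: sports equipment, €110.00 or more → 6.75% → €12.02
Subtotal = €400.05; tax = €23.86; total due = €423.91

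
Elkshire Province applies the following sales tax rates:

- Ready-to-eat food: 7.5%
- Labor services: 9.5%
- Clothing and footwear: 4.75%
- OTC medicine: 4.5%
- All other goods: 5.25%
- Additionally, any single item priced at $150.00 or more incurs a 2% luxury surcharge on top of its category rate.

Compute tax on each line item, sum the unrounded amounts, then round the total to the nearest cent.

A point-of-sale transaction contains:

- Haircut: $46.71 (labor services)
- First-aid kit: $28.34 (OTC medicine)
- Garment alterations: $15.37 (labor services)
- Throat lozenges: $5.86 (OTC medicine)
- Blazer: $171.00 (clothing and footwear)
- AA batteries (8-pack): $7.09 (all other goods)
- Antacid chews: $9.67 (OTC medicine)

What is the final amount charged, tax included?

$303.83

Haircut $46.71: labor services → 9.5% → $4.43745
First-aid kit $28.34: OTC medicine → 4.5% → $1.2753
Garment alterations $15.37: labor services → 9.5% → $1.46015
Throat lozenges $5.86: OTC medicine → 4.5% → $0.2637
Blazer $171.00: clothing and footwear → 4.75% + 2% surcharge = 6.75% → $11.5425
AA batteries (8-pack) $7.09: all other goods → 5.25% → $0.372225
Antacid chews $9.67: OTC medicine → 4.5% → $0.43515
Subtotal = $284.04; unrounded tax = $19.786475 → $19.79; total due = $303.83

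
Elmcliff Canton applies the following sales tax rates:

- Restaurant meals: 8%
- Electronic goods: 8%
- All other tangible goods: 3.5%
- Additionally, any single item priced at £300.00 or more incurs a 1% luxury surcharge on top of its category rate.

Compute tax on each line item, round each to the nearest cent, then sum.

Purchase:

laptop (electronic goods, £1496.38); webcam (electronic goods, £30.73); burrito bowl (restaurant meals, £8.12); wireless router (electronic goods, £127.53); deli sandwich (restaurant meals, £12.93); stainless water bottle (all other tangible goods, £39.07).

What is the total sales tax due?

£150.38

Laptop £1496.38: electronic goods → 8% + 1% surcharge = 9% → £134.67
Webcam £30.73: electronic goods → 8% → £2.46
Burrito bowl £8.12: restaurant meals → 8% → £0.65
Wireless router £127.53: electronic goods → 8% → £10.20
Deli sandwich £12.93: restaurant meals → 8% → £1.03
Stainless water bottle £39.07: all other tangible goods → 3.5% → £1.37
Total tax = £134.67 + £2.46 + £0.65 + £10.20 + £1.03 + £1.37 = £150.38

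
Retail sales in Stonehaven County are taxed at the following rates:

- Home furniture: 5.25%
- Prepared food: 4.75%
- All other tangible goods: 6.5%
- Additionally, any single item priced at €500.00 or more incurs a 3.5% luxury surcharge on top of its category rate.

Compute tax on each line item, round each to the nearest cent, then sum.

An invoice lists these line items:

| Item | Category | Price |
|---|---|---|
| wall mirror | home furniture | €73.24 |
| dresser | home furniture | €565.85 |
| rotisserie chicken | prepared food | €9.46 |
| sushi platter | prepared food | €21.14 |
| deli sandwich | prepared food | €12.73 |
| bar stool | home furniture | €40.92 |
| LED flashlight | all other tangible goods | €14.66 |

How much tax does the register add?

Wall mirror €73.24: home furniture → 5.25% → €3.85
Dresser €565.85: home furniture → 5.25% + 3.5% surcharge = 8.75% → €49.51
Rotisserie chicken €9.46: prepared food → 4.75% → €0.45
Sushi platter €21.14: prepared food → 4.75% → €1.00
Deli sandwich €12.73: prepared food → 4.75% → €0.60
Bar stool €40.92: home furniture → 5.25% → €2.15
LED flashlight €14.66: all other tangible goods → 6.5% → €0.95
Total tax = €3.85 + €49.51 + €0.45 + €1.00 + €0.60 + €2.15 + €0.95 = €58.51

€58.51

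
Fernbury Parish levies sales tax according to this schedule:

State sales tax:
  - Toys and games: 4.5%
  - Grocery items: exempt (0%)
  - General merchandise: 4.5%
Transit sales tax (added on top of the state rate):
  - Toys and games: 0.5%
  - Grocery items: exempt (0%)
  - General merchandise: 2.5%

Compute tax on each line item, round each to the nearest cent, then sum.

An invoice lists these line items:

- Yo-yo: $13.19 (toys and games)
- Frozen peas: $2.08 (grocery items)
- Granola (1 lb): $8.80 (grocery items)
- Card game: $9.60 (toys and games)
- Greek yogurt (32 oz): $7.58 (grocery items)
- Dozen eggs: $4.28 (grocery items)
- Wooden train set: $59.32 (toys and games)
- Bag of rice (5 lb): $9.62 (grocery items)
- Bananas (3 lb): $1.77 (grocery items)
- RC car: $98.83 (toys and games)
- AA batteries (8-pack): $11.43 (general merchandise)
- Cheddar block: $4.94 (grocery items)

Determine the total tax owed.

Yo-yo $13.19: toys and games → 4.5% + 0.5% transit = 5% → $0.66
Frozen peas $2.08: grocery items → 0% + 0% transit = 0% → $0.00
Granola (1 lb) $8.80: grocery items → 0% + 0% transit = 0% → $0.00
Card game $9.60: toys and games → 4.5% + 0.5% transit = 5% → $0.48
Greek yogurt (32 oz) $7.58: grocery items → 0% + 0% transit = 0% → $0.00
Dozen eggs $4.28: grocery items → 0% + 0% transit = 0% → $0.00
Wooden train set $59.32: toys and games → 4.5% + 0.5% transit = 5% → $2.97
Bag of rice (5 lb) $9.62: grocery items → 0% + 0% transit = 0% → $0.00
Bananas (3 lb) $1.77: grocery items → 0% + 0% transit = 0% → $0.00
RC car $98.83: toys and games → 4.5% + 0.5% transit = 5% → $4.94
AA batteries (8-pack) $11.43: general merchandise → 4.5% + 2.5% transit = 7% → $0.80
Cheddar block $4.94: grocery items → 0% + 0% transit = 0% → $0.00
Total tax = $0.66 + $0.48 + $2.97 + $4.94 + $0.80 = $9.85

$9.85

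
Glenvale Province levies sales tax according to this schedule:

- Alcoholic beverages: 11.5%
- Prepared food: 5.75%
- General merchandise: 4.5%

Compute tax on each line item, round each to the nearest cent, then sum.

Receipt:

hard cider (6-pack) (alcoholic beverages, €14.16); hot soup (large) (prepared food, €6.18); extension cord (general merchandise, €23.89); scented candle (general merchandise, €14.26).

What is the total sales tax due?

Hard cider (6-pack) €14.16: alcoholic beverages → 11.5% → €1.63
Hot soup (large) €6.18: prepared food → 5.75% → €0.36
Extension cord €23.89: general merchandise → 4.5% → €1.08
Scented candle €14.26: general merchandise → 4.5% → €0.64
Total tax = €1.63 + €0.36 + €1.08 + €0.64 = €3.71

€3.71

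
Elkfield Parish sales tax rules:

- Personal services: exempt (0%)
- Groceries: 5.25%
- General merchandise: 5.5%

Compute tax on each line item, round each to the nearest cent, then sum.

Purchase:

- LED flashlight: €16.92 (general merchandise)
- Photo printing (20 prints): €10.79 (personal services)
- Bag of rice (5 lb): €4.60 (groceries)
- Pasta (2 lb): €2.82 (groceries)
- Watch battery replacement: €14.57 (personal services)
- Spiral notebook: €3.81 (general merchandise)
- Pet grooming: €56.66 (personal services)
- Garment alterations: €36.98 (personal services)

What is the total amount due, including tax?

LED flashlight €16.92: general merchandise → 5.5% → €0.93
Photo printing (20 prints) €10.79: personal services → 0% → €0.00
Bag of rice (5 lb) €4.60: groceries → 5.25% → €0.24
Pasta (2 lb) €2.82: groceries → 5.25% → €0.15
Watch battery replacement €14.57: personal services → 0% → €0.00
Spiral notebook €3.81: general merchandise → 5.5% → €0.21
Pet grooming €56.66: personal services → 0% → €0.00
Garment alterations €36.98: personal services → 0% → €0.00
Subtotal = €147.15; tax = €1.53; total due = €148.68

€148.68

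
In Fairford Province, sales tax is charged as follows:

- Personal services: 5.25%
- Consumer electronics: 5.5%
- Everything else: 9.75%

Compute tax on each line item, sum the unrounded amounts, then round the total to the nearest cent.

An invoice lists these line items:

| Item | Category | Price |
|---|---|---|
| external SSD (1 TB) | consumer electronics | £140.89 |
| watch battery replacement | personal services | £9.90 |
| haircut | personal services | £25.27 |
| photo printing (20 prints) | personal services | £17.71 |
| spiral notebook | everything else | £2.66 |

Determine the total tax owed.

External SSD (1 TB) £140.89: consumer electronics → 5.5% → £7.74895
Watch battery replacement £9.90: personal services → 5.25% → £0.51975
Haircut £25.27: personal services → 5.25% → £1.326675
Photo printing (20 prints) £17.71: personal services → 5.25% → £0.929775
Spiral notebook £2.66: everything else → 9.75% → £0.25935
Unrounded tax sum = £10.7845 → £10.78

£10.78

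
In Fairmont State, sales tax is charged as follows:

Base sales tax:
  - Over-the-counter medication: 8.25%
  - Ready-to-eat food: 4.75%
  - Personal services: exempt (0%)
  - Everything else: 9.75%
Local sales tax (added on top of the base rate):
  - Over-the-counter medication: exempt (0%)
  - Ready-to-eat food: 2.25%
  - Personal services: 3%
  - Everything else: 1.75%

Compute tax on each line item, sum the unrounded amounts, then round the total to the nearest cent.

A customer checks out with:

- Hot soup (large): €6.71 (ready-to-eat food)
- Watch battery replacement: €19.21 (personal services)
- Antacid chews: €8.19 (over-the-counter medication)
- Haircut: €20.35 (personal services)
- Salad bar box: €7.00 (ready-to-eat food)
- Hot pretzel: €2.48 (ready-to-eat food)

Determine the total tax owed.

Hot soup (large) €6.71: ready-to-eat food → 4.75% + 2.25% local = 7% → €0.4697
Watch battery replacement €19.21: personal services → 0% + 3% local = 3% → €0.5763
Antacid chews €8.19: over-the-counter medication → 8.25% + 0% local = 8.25% → €0.675675
Haircut €20.35: personal services → 0% + 3% local = 3% → €0.6105
Salad bar box €7.00: ready-to-eat food → 4.75% + 2.25% local = 7% → €0.49
Hot pretzel €2.48: ready-to-eat food → 4.75% + 2.25% local = 7% → €0.1736
Unrounded tax sum = €2.995775 → €3.00

€3.00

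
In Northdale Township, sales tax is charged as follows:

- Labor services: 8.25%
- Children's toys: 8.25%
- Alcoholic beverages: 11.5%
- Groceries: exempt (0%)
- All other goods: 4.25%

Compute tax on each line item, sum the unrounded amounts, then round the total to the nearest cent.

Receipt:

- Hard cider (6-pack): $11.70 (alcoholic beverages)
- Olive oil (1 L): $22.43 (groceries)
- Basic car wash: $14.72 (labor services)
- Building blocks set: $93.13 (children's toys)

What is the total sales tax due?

$10.24

Hard cider (6-pack) $11.70: alcoholic beverages → 11.5% → $1.3455
Olive oil (1 L) $22.43: groceries → 0% → $0.00
Basic car wash $14.72: labor services → 8.25% → $1.2144
Building blocks set $93.13: children's toys → 8.25% → $7.683225
Unrounded tax sum = $10.243125 → $10.24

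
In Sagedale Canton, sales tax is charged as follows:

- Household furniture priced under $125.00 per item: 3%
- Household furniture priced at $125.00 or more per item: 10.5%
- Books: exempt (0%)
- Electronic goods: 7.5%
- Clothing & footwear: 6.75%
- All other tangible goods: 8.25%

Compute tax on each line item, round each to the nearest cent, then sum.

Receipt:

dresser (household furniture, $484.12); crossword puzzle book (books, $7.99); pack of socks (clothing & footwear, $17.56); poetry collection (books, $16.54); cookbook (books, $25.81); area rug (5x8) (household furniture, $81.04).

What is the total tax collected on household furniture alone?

Dresser $484.12: household furniture, $125.00 or more → 10.5% → $50.83
Area rug (5x8) $81.04: household furniture, under $125.00 → 3% → $2.43
Tax on household furniture = $50.83 + $2.43 = $53.26

$53.26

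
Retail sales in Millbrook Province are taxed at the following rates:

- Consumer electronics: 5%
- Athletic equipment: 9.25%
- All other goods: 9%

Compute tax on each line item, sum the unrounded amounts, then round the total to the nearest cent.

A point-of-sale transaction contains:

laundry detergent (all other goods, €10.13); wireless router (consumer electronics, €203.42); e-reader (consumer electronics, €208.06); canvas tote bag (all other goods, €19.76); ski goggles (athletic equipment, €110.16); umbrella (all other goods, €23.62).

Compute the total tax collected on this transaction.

Laundry detergent €10.13: all other goods → 9% → €0.9117
Wireless router €203.42: consumer electronics → 5% → €10.171
E-reader €208.06: consumer electronics → 5% → €10.403
Canvas tote bag €19.76: all other goods → 9% → €1.7784
Ski goggles €110.16: athletic equipment → 9.25% → €10.1898
Umbrella €23.62: all other goods → 9% → €2.1258
Unrounded tax sum = €35.5797 → €35.58

€35.58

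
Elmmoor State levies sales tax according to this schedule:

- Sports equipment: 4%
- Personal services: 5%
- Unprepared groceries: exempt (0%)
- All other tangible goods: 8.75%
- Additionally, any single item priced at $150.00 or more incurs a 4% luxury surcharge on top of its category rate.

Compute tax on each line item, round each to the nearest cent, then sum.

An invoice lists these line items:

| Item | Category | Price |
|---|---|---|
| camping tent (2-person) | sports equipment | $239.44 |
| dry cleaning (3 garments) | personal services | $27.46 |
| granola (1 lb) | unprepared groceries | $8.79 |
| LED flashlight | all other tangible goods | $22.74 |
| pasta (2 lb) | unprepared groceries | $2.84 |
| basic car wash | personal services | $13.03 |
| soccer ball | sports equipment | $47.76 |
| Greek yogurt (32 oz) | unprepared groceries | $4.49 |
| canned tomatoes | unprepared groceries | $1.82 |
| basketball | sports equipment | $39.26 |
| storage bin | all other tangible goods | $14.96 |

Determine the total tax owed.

$27.96

Camping tent (2-person) $239.44: sports equipment → 4% + 4% surcharge = 8% → $19.16
Dry cleaning (3 garments) $27.46: personal services → 5% → $1.37
Granola (1 lb) $8.79: unprepared groceries → 0% → $0.00
LED flashlight $22.74: all other tangible goods → 8.75% → $1.99
Pasta (2 lb) $2.84: unprepared groceries → 0% → $0.00
Basic car wash $13.03: personal services → 5% → $0.65
Soccer ball $47.76: sports equipment → 4% → $1.91
Greek yogurt (32 oz) $4.49: unprepared groceries → 0% → $0.00
Canned tomatoes $1.82: unprepared groceries → 0% → $0.00
Basketball $39.26: sports equipment → 4% → $1.57
Storage bin $14.96: all other tangible goods → 8.75% → $1.31
Total tax = $19.16 + $1.37 + $1.99 + $0.65 + $1.91 + $1.57 + $1.31 = $27.96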